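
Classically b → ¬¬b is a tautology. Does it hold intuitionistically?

Yes

This is double-negation introduction, which is intuitionistically derivable.
If a world forces b then every accessible world forces b (persistence), so none forces ¬b; hence ¬¬b.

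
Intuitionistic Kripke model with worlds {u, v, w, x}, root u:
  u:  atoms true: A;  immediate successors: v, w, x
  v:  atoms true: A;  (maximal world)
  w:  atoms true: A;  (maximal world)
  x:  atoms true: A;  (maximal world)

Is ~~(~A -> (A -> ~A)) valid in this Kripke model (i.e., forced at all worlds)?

Yes

u ||- ~~(~A -> (A -> ~A)): no world accessible from u forces ~(~A -> (A -> ~A)).
Since the root u forces ~~(~A -> (A -> ~A)) and forcing is persistent (monotone upward), every world forces it.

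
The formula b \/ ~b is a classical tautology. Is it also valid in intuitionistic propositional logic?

No

This is the law of excluded middle, which is not intuitionistically valid.
A Kripke countermodel: worlds w0, w1; order generated by w0 <= w1; atoms true at each world — w0:{}; w1:{b}.
w0 ||-/- b \/ ~b: neither disjunct is forced at w0.
w0 lacks atom b, so w0 ||-/- b.
So the root w0 does not force the formula.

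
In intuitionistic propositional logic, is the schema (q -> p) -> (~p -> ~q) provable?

This is the forward direction of contraposition, which is intuitionistically derivable.
Assume q -> p and ~p. If q held then p would follow, contradicting ~p; so ~q.

Yes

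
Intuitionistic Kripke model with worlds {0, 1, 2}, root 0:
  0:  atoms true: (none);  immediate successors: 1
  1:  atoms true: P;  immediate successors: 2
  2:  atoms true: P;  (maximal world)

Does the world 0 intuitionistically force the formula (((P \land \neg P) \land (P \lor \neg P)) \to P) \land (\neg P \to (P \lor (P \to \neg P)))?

Yes

0 \Vdash (((P \land \neg P) \land (P \lor \neg P)) \to P) \land (\neg P \to (P \lor (P \to \neg P))) since 0 forces both conjuncts.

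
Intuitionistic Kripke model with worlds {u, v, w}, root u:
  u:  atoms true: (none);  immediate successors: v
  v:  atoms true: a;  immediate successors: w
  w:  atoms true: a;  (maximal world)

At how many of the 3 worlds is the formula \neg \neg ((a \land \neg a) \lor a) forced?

3

u: forces it.
v: forces it.
w: forces it.
Worlds forcing the formula: {u, v, w}.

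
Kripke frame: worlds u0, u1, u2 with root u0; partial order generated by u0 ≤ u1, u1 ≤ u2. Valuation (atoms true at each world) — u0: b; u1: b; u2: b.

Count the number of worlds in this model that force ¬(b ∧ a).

3

u0: forces it.
u1: forces it.
u2: forces it.
Worlds forcing the formula: {u0, u1, u2}.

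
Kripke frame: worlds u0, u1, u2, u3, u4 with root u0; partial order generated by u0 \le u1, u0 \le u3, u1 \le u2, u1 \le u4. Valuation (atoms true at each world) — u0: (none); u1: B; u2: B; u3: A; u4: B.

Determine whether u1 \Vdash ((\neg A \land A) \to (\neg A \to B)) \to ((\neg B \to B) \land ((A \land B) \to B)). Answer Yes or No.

u1 \Vdash ((\neg A \land A) \to (\neg A \to B)) \to ((\neg B \to B) \land ((A \land B) \to B)): every world accessible from u1 that forces (\neg A \land A) \to (\neg A \to B) (namely u1, u2, u4) also forces (\neg B \to B) \land ((A \land B) \to B).

Yes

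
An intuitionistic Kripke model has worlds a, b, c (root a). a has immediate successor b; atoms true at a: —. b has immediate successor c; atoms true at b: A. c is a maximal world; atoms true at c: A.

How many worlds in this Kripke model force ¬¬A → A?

a: does not force it — a ⊮ ¬¬A → A: already at a itself, a ⊩ ¬¬A but a ⊮ A.
b: forces it.
c: forces it.
Worlds forcing the formula: {b, c}.

2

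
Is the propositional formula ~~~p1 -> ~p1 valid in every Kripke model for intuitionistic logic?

This is triple-negation reduction, which is intuitionistically derivable.
Assume ~~~p1 and suppose p1. Then ~~p1 (double-negation introduction), contradicting ~~~p1. So ~p1.

Yes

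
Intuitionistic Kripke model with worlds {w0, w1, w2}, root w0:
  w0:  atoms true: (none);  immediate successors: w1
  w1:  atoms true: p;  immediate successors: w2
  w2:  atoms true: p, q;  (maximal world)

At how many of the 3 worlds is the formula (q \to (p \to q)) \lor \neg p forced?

3

w0: forces it.
w1: forces it.
w2: forces it.
Worlds forcing the formula: {w0, w1, w2}.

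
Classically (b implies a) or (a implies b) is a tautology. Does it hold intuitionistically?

This is the Gödel–Dummett linearity axiom, which is not intuitionistically valid.
A Kripke countermodel: worlds 0, 1, 2; order generated by 0 <= 1, 0 <= 2; atoms true at each world — 0:{}; 1:{b}; 2:{a}.
0 does not force (b implies a) or (a implies b): neither disjunct is forced at 0.
0 does not force b implies a: at the accessible world 1, 1 forces b but 1 does not force a.
1 lacks atom a, so 1 does not force a.
So the root 0 does not force the formula.

No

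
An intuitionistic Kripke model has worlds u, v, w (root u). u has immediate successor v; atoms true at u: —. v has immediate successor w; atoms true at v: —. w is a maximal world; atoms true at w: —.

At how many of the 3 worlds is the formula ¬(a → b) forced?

0

u: does not force it — u ⊮ ¬(a → b) since u is accessible from u and u ⊩ a → b.
v: does not force it — v ⊮ ¬(a → b) since v is accessible from v and v ⊩ a → b.
w: does not force it.
Worlds forcing the formula: { }.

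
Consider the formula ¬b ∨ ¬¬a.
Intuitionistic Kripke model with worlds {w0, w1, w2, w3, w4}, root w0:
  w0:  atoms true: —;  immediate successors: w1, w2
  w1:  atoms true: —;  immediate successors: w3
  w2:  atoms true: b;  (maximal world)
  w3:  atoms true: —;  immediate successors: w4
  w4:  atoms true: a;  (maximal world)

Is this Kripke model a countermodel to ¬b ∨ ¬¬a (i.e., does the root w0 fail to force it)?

Yes

w0 ⊮ ¬b ∨ ¬¬a: neither disjunct is forced at w0.
w0 ⊮ ¬b since w2 is accessible from w0 and w2 ⊩ b.
So the root w0 does not force ¬b ∨ ¬¬a; the model is a countermodel.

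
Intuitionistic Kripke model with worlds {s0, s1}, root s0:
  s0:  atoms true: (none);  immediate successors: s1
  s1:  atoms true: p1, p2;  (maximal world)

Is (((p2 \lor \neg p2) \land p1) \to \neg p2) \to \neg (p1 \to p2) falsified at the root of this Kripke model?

No

s0 \Vdash (((p2 \lor \neg p2) \land p1) \to \neg p2) \to \neg (p1 \to p2) vacuously: no world accessible from s0 forces the antecedent ((p2 \lor \neg p2) \land p1) \to \neg p2.
So the root s0 forces (((p2 \lor \neg p2) \land p1) \to \neg p2) \to \neg (p1 \to p2); the model is not a countermodel.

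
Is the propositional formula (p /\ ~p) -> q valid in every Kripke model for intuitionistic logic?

This is an instance of ex falso quodlibet, which is intuitionistically derivable.
No world can force both p and ~p, so the antecedent p /\ ~p is never forced and the implication holds vacuously at every world.

Yes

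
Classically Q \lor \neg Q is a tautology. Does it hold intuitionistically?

No

This is the law of excluded middle, which is not intuitionistically valid.
A Kripke countermodel: worlds a, b; order generated by a \le b; atoms true at each world — a:{}; b:{Q}.
a \nVdash Q \lor \neg Q: neither disjunct is forced at a.
a lacks atom Q, so a \nVdash Q.
So the root a does not force the formula.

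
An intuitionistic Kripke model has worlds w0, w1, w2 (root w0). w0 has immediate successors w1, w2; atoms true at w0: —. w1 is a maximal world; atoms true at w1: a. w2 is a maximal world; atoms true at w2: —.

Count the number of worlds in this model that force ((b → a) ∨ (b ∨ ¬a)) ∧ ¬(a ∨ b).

1

w0: does not force it — w0 ⊮ ((b → a) ∨ (b ∨ ¬a)) ∧ ¬(a ∨ b) since w0 fails ¬(a ∨ b).
w1: does not force it — w1 ⊮ ((b → a) ∨ (b ∨ ¬a)) ∧ ¬(a ∨ b) since w1 fails ¬(a ∨ b).
w2: forces it.
Worlds forcing the formula: {w2}.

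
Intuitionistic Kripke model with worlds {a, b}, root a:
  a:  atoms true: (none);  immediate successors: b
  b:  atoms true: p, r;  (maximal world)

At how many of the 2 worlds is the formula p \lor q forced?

a: does not force it — a \nVdash p \lor q: neither disjunct is forced at a.
b: forces it.
Worlds forcing the formula: {b}.

1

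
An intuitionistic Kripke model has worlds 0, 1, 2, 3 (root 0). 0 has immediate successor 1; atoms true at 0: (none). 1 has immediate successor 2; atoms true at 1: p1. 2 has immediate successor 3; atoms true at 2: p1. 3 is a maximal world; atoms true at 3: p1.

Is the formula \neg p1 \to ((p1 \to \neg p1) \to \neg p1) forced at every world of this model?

Yes

0 \Vdash \neg p1 \to ((p1 \to \neg p1) \to \neg p1) vacuously: no world accessible from 0 forces the antecedent \neg p1.
Since the root 0 forces \neg p1 \to ((p1 \to \neg p1) \to \neg p1) and forcing is persistent (monotone upward), every world forces it.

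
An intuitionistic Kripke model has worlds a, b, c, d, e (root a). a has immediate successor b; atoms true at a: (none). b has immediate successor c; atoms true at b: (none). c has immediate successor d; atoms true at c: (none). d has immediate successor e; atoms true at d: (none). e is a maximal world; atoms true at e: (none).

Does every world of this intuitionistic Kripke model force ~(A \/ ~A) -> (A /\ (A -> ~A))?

Yes

a ||- ~(A \/ ~A) -> (A /\ (A -> ~A)) vacuously: no world accessible from a forces the antecedent ~(A \/ ~A).
Since the root a forces ~(A \/ ~A) -> (A /\ (A -> ~A)) and forcing is persistent (monotone upward), every world forces it.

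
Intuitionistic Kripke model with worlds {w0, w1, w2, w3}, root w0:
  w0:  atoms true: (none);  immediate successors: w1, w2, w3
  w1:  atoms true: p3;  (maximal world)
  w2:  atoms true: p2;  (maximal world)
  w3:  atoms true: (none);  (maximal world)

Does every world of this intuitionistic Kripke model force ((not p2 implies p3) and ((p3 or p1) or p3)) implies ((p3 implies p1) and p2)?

Not every world: w0 does not force ((not p2 implies p3) and ((p3 or p1) or p3)) implies ((p3 implies p1) and p2).
w0 does not force ((not p2 implies p3) and ((p3 or p1) or p3)) implies ((p3 implies p1) and p2): at the accessible world w1, w1 forces (not p2 implies p3) and ((p3 or p1) or p3) but w1 does not force (p3 implies p1) and p2.
w1 does not force (p3 implies p1) and p2 since w1 fails p3 implies p1.

No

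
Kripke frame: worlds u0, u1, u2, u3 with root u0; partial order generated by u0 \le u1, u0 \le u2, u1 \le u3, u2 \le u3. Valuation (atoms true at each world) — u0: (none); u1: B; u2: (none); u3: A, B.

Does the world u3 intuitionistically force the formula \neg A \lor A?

u3 \Vdash \neg A \lor A via the disjunct A.

Yes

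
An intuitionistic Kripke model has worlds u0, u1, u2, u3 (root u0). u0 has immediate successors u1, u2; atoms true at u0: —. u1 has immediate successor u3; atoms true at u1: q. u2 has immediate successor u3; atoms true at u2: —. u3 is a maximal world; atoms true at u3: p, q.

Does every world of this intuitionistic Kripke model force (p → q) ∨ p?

u0 ⊩ (p → q) ∨ p via the disjunct p → q.
Since the root u0 forces (p → q) ∨ p and forcing is persistent (monotone upward), every world forces it.

Yes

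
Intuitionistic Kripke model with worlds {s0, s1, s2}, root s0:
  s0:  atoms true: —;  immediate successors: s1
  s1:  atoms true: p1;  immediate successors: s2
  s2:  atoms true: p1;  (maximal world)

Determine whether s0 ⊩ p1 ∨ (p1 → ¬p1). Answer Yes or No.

s0 ⊮ p1 ∨ (p1 → ¬p1): neither disjunct is forced at s0.
s0 lacks atom p1, so s0 ⊮ p1.

No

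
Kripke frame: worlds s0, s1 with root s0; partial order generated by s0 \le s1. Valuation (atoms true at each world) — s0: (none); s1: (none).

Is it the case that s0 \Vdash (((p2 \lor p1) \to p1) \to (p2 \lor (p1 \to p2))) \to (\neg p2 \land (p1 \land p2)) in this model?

s0 \nVdash (((p2 \lor p1) \to p1) \to (p2 \lor (p1 \to p2))) \to (\neg p2 \land (p1 \land p2)): already at s0 itself, s0 \Vdash ((p2 \lor p1) \to p1) \to (p2 \lor (p1 \to p2)) but s0 \nVdash \neg p2 \land (p1 \land p2).
s0 \nVdash \neg p2 \land (p1 \land p2) since s0 fails p1 \land p2.

No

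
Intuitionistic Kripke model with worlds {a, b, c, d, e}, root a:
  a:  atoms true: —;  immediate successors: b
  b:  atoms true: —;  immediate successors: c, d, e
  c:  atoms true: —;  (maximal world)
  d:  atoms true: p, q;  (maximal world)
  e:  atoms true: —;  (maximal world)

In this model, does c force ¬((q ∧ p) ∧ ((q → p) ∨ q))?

c ⊩ ¬((q ∧ p) ∧ ((q → p) ∨ q)): no world accessible from c forces (q ∧ p) ∧ ((q → p) ∨ q).

Yes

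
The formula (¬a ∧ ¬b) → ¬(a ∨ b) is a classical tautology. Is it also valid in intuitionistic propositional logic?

This is a constructively valid De Morgan direction (conjunction of negations to negated disjunction), which is intuitionistically derivable.
If both ¬a and ¬b hold at a world, no accessible world forces a or forces b, so none forces a ∨ b.

Yes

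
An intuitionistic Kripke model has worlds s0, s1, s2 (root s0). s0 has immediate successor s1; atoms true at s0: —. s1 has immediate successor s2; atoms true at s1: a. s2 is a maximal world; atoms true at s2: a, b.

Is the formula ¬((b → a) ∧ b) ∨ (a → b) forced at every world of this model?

Not every world: s0 ⊮ ¬((b → a) ∧ b) ∨ (a → b).
s0 ⊮ ¬((b → a) ∧ b) ∨ (a → b): neither disjunct is forced at s0.
s0 ⊮ ¬((b → a) ∧ b) since s2 is accessible from s0 and s2 ⊩ (b → a) ∧ b.

No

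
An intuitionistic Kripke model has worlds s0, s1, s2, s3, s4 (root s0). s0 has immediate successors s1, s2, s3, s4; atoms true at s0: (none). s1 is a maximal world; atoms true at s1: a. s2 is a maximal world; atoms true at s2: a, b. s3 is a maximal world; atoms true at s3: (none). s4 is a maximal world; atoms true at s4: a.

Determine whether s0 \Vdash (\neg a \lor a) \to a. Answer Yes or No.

No

s0 \nVdash (\neg a \lor a) \to a: at the accessible world s3, s3 \Vdash \neg a \lor a but s3 \nVdash a.
s3 lacks atom a, so s3 \nVdash a.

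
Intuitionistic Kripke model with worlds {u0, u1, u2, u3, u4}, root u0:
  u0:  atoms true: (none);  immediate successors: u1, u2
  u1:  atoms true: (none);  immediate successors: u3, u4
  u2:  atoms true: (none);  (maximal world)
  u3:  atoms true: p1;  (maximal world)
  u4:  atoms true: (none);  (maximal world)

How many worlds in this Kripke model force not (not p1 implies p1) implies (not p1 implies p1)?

u0: does not force it — u0 does not force not (not p1 implies p1) implies (not p1 implies p1): at the accessible world u2, u2 forces not (not p1 implies p1) but u2 does not force not p1 implies p1.
u1: does not force it — u1 does not force not (not p1 implies p1) implies (not p1 implies p1): at the accessible world u4, u4 forces not (not p1 implies p1) but u4 does not force not p1 implies p1.
u2: does not force it — u2 does not force not (not p1 implies p1) implies (not p1 implies p1): already at u2 itself, u2 forces not (not p1 implies p1) but u2 does not force not p1 implies p1.
u3: forces it.
u4: does not force it.
Worlds forcing the formula: {u3}.

1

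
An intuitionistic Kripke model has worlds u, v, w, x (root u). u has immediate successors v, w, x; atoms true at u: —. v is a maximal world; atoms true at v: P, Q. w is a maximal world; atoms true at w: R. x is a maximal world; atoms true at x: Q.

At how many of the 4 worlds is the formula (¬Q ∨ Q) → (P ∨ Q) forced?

u: does not force it — u ⊮ (¬Q ∨ Q) → (P ∨ Q): at the accessible world w, w ⊩ ¬Q ∨ Q but w ⊮ P ∨ Q.
v: forces it.
w: does not force it.
x: forces it.
Worlds forcing the formula: {v, x}.

2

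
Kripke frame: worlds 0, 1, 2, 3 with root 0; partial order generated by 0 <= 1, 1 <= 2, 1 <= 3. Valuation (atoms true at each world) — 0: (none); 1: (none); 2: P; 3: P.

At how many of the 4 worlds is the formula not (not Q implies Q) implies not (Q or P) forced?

0

0: does not force it — 0 does not force not (not Q implies Q) implies not (Q or P): already at 0 itself, 0 forces not (not Q implies Q) but 0 does not force not (Q or P).
1: does not force it.
2: does not force it.
3: does not force it.
Worlds forcing the formula: { }.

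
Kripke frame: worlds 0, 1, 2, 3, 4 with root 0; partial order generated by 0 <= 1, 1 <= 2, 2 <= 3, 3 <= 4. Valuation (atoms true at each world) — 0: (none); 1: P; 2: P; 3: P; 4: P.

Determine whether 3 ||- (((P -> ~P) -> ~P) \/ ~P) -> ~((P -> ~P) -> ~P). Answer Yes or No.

3 ||-/- (((P -> ~P) -> ~P) \/ ~P) -> ~((P -> ~P) -> ~P): already at 3 itself, 3 ||- ((P -> ~P) -> ~P) \/ ~P but 3 ||-/- ~((P -> ~P) -> ~P).
3 ||-/- ~((P -> ~P) -> ~P) since 3 is accessible from 3 and 3 ||- (P -> ~P) -> ~P.
3 ||- (P -> ~P) -> ~P vacuously: no world accessible from 3 forces the antecedent P -> ~P.

No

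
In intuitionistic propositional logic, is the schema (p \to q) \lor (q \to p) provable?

This is the Gödel–Dummett linearity axiom, which is not intuitionistically valid.
A Kripke countermodel: worlds a, b, c; order generated by a \le b, a \le c; atoms true at each world — a:{}; b:{p}; c:{q}.
a \nVdash (p \to q) \lor (q \to p): neither disjunct is forced at a.
a \nVdash p \to q: at the accessible world b, b \Vdash p but b \nVdash q.
b lacks atom q, so b \nVdash q.
So the root a does not force the formula.

No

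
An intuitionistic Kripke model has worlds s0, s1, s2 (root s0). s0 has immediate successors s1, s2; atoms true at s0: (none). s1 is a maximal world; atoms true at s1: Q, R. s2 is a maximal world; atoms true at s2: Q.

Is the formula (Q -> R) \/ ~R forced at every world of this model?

Not every world: s0 ||-/- (Q -> R) \/ ~R.
s0 ||-/- (Q -> R) \/ ~R: neither disjunct is forced at s0.
s0 ||-/- Q -> R: at the accessible world s2, s2 ||- Q but s2 ||-/- R.
s2 lacks atom R, so s2 ||-/- R.

No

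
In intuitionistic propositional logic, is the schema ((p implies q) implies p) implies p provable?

No

This is Peirce's law, which is not intuitionistically valid.
A Kripke countermodel: worlds a, b; order generated by a <= b; atoms true at each world — a:{}; b:{p}.
a does not force ((p implies q) implies p) implies p: already at a itself, a forces (p implies q) implies p but a does not force p.
a lacks atom p, so a does not force p.
So the root a does not force the formula.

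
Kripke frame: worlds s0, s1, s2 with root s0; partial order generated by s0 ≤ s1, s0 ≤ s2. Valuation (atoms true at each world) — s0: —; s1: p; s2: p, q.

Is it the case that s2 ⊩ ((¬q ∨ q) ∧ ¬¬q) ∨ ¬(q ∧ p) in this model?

s2 ⊩ ((¬q ∨ q) ∧ ¬¬q) ∨ ¬(q ∧ p) via the disjunct (¬q ∨ q) ∧ ¬¬q.

Yes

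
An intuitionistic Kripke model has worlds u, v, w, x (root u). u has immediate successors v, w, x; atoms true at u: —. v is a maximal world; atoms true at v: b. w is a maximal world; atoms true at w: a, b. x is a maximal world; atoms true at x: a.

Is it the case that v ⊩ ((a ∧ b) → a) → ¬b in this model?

No

v ⊮ ((a ∧ b) → a) → ¬b: already at v itself, v ⊩ (a ∧ b) → a but v ⊮ ¬b.
v ⊮ ¬b since v is accessible from v and v ⊩ b.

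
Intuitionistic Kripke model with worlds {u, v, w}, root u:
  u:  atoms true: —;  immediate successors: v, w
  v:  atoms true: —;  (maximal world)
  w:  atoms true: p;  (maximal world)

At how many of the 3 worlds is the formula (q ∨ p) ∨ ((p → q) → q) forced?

1

u: does not force it — u ⊮ (q ∨ p) ∨ ((p → q) → q): neither disjunct is forced at u.
v: does not force it — v ⊮ (q ∨ p) ∨ ((p → q) → q): neither disjunct is forced at v.
w: forces it.
Worlds forcing the formula: {w}.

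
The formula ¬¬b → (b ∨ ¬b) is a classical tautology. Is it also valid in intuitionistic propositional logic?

No

This is a variant of double-negation elimination (deriving excluded middle from double negation), which is not intuitionistically valid.
A Kripke countermodel: worlds 0, 1; order generated by 0 ≤ 1; atoms true at each world — 0:{}; 1:{b}.
0 ⊮ ¬¬b → (b ∨ ¬b): already at 0 itself, 0 ⊩ ¬¬b but 0 ⊮ b ∨ ¬b.
0 ⊮ b ∨ ¬b: neither disjunct is forced at 0.
0 lacks atom b, so 0 ⊮ b.
So the root 0 does not force the formula.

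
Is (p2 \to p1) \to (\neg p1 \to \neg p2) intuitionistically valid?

Yes

This is the forward direction of contraposition, which is intuitionistically derivable.
Assume p2 \to p1 and \neg p1. If p2 held then p1 would follow, contradicting \neg p1; so \neg p2.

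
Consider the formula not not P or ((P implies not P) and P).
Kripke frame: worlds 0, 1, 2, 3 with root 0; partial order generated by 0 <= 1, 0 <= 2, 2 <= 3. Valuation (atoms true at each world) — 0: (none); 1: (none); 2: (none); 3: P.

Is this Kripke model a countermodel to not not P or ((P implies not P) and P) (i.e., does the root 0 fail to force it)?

Yes

0 does not force not not P or ((P implies not P) and P): neither disjunct is forced at 0.
0 does not force not not P since 1 is accessible from 0 and 1 forces not P.
1 forces not P: no world accessible from 1 forces P.
So the root 0 does not force not not P or ((P implies not P) and P); the model is a countermodel.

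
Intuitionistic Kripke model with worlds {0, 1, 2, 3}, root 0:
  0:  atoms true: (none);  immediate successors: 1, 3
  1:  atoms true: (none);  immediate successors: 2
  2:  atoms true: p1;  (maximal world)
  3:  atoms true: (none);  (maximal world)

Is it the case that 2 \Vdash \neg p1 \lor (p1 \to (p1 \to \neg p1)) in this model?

No

2 \nVdash \neg p1 \lor (p1 \to (p1 \to \neg p1)): neither disjunct is forced at 2.
2 \nVdash \neg p1 since 2 is accessible from 2 and 2 \Vdash p1.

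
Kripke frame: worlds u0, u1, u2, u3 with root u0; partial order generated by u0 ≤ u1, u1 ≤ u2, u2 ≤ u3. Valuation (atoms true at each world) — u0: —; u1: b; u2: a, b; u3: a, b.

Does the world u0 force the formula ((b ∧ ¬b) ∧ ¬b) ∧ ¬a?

No

u0 ⊮ ((b ∧ ¬b) ∧ ¬b) ∧ ¬a since u0 fails (b ∧ ¬b) ∧ ¬b.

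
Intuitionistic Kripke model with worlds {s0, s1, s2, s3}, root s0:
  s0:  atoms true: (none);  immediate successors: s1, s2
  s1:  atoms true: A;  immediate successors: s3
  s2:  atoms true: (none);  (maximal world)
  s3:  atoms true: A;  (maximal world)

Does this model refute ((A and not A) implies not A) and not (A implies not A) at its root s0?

Yes

s0 does not force ((A and not A) implies not A) and not (A implies not A) since s0 fails not (A implies not A).
So the root s0 does not force ((A and not A) implies not A) and not (A implies not A); the model is a countermodel.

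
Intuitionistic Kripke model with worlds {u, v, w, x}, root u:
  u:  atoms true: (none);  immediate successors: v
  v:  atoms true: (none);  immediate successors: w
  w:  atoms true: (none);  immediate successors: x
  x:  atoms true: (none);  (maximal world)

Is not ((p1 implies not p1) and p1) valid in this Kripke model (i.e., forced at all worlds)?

Yes

u forces not ((p1 implies not p1) and p1): no world accessible from u forces (p1 implies not p1) and p1.
Since the root u forces not ((p1 implies not p1) and p1) and forcing is persistent (monotone upward), every world forces it.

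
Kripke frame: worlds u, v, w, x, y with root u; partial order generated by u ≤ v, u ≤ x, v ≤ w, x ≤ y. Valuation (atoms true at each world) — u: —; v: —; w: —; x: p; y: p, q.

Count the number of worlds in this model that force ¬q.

2

u: does not force it — u ⊮ ¬q since y is accessible from u and y ⊩ q.
v: forces it.
w: forces it.
x: does not force it — x ⊮ ¬q since y is accessible from x and y ⊩ q.
y: does not force it — y ⊮ ¬q since y is accessible from y and y ⊩ q.
Worlds forcing the formula: {v, w}.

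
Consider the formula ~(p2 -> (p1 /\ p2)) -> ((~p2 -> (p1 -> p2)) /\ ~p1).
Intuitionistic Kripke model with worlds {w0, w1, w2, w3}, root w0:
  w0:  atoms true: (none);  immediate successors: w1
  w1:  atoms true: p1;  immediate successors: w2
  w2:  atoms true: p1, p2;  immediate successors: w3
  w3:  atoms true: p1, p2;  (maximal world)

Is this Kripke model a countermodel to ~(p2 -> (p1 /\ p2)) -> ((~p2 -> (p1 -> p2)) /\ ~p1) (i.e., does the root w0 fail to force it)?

No

w0 ||- ~(p2 -> (p1 /\ p2)) -> ((~p2 -> (p1 -> p2)) /\ ~p1) vacuously: no world accessible from w0 forces the antecedent ~(p2 -> (p1 /\ p2)).
So the root w0 forces ~(p2 -> (p1 /\ p2)) -> ((~p2 -> (p1 -> p2)) /\ ~p1); the model is not a countermodel.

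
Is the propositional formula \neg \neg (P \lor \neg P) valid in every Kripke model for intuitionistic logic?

This is the double negation of excluded middle, which is intuitionistically derivable.
Assuming \neg (P \lor \neg P): from P we'd get P \lor \neg P, so \neg P; but then P \lor \neg P again — contradiction. Hence \neg \neg (P \lor \neg P).

Yes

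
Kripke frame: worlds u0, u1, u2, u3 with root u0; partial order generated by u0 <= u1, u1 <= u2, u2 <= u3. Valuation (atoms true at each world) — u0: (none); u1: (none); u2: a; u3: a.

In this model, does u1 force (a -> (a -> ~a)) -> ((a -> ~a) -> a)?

u1 ||- (a -> (a -> ~a)) -> ((a -> ~a) -> a) vacuously: no world accessible from u1 forces the antecedent a -> (a -> ~a).

Yes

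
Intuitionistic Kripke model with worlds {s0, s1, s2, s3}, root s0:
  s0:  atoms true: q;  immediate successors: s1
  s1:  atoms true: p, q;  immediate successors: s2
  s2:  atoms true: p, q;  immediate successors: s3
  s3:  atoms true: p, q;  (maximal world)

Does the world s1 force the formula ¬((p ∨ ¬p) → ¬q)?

Yes

s1 ⊩ ¬((p ∨ ¬p) → ¬q): no world accessible from s1 forces (p ∨ ¬p) → ¬q.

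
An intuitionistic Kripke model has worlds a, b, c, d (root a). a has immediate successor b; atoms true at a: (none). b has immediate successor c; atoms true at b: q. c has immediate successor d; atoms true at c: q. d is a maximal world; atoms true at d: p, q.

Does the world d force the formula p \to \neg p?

d \nVdash p \to \neg p: already at d itself, d \Vdash p but d \nVdash \neg p.
d \nVdash \neg p since d is accessible from d and d \Vdash p.

No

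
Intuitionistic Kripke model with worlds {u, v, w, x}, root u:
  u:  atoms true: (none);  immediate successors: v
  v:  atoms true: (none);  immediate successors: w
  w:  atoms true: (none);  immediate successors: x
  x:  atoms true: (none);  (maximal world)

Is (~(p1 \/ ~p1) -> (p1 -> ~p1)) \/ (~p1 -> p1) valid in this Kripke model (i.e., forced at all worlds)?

Yes

u ||- (~(p1 \/ ~p1) -> (p1 -> ~p1)) \/ (~p1 -> p1) via the disjunct ~(p1 \/ ~p1) -> (p1 -> ~p1).
Since the root u forces (~(p1 \/ ~p1) -> (p1 -> ~p1)) \/ (~p1 -> p1) and forcing is persistent (monotone upward), every world forces it.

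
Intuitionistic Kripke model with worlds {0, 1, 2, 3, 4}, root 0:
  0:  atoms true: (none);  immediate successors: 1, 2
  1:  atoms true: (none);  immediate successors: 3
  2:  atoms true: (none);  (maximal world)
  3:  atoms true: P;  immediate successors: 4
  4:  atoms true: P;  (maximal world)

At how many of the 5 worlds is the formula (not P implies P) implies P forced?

0: does not force it — 0 does not force (not P implies P) implies P: at the accessible world 1, 1 forces not P implies P but 1 does not force P.
1: does not force it — 1 does not force (not P implies P) implies P: already at 1 itself, 1 forces not P implies P but 1 does not force P.
2: forces it.
3: forces it.
4: forces it.
Worlds forcing the formula: {2, 3, 4}.

3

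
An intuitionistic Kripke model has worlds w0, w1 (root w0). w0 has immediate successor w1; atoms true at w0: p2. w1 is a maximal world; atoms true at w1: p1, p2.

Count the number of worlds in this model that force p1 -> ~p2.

0

w0: does not force it — w0 ||-/- p1 -> ~p2: at the accessible world w1, w1 ||- p1 but w1 ||-/- ~p2.
w1: does not force it — w1 ||-/- p1 -> ~p2: already at w1 itself, w1 ||- p1 but w1 ||-/- ~p2.
Worlds forcing the formula: { }.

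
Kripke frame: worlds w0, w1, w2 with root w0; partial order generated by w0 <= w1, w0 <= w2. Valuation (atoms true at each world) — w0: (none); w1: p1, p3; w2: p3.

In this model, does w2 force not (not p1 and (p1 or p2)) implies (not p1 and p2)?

No

w2 does not force not (not p1 and (p1 or p2)) implies (not p1 and p2): already at w2 itself, w2 forces not (not p1 and (p1 or p2)) but w2 does not force not p1 and p2.
w2 does not force not p1 and p2 since w2 fails p2.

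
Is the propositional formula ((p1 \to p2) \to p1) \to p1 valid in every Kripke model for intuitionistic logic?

No

This is Peirce's law, which is not intuitionistically valid.
A Kripke countermodel: worlds u0, u1; order generated by u0 \le u1; atoms true at each world — u0:{}; u1:{p1}.
u0 \nVdash ((p1 \to p2) \to p1) \to p1: already at u0 itself, u0 \Vdash (p1 \to p2) \to p1 but u0 \nVdash p1.
u0 lacks atom p1, so u0 \nVdash p1.
So the root u0 does not force the formula.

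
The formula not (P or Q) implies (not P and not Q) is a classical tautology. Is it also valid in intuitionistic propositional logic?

This is a constructively valid De Morgan direction (negated disjunction to conjunction of negations), which is intuitionistically derivable.
From not (P or Q): if P held then P or Q would, contradiction — so not P; similarly not Q.

Yes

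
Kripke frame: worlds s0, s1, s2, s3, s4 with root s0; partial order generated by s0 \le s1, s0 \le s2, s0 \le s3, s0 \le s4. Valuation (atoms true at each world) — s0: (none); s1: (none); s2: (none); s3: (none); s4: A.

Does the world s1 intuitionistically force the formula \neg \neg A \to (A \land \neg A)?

Yes

s1 \Vdash \neg \neg A \to (A \land \neg A) vacuously: no world accessible from s1 forces the antecedent \neg \neg A.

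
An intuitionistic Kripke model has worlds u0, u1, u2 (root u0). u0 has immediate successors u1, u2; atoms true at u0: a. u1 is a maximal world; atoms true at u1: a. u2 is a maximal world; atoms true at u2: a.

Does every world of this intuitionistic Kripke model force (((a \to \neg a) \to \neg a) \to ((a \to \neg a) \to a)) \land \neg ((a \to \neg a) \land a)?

u0 \Vdash (((a \to \neg a) \to \neg a) \to ((a \to \neg a) \to a)) \land \neg ((a \to \neg a) \land a) since u0 forces both conjuncts.
Since the root u0 forces (((a \to \neg a) \to \neg a) \to ((a \to \neg a) \to a)) \land \neg ((a \to \neg a) \land a) and forcing is persistent (monotone upward), every world forces it.

Yes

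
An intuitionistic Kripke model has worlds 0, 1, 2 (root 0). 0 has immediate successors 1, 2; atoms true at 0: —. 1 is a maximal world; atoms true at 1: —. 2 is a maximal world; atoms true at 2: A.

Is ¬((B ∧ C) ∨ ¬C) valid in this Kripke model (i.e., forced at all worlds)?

Not every world: 0 ⊮ ¬((B ∧ C) ∨ ¬C).
0 ⊮ ¬((B ∧ C) ∨ ¬C) since 0 is accessible from 0 and 0 ⊩ (B ∧ C) ∨ ¬C.
0 ⊩ (B ∧ C) ∨ ¬C via the disjunct ¬C.

No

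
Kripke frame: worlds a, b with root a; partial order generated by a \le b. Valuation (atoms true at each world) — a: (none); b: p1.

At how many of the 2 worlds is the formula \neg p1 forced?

a: does not force it — a \nVdash \neg p1 since b is accessible from a and b \Vdash p1.
b: does not force it — b \nVdash \neg p1 since b is accessible from b and b \Vdash p1.
Worlds forcing the formula: { }.

0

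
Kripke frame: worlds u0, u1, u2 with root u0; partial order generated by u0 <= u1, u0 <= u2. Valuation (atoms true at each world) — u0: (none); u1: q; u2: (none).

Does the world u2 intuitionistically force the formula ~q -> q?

No

u2 ||-/- ~q -> q: already at u2 itself, u2 ||- ~q but u2 ||-/- q.
u2 lacks atom q, so u2 ||-/- q.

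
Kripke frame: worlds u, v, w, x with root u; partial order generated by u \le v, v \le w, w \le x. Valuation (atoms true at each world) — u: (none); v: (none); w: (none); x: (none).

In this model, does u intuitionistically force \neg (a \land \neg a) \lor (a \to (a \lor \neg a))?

u \Vdash \neg (a \land \neg a) \lor (a \to (a \lor \neg a)) via the disjunct \neg (a \land \neg a).

Yes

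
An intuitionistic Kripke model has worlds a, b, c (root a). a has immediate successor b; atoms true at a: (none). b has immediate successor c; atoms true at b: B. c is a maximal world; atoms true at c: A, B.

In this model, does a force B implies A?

a does not force B implies A: at the accessible world b, b forces B but b does not force A.
b lacks atom A, so b does not force A.

No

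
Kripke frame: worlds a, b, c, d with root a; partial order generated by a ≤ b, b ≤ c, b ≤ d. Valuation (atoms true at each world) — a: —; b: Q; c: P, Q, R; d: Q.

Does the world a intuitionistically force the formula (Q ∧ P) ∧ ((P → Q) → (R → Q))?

a ⊮ (Q ∧ P) ∧ ((P → Q) → (R → Q)) since a fails Q ∧ P.

No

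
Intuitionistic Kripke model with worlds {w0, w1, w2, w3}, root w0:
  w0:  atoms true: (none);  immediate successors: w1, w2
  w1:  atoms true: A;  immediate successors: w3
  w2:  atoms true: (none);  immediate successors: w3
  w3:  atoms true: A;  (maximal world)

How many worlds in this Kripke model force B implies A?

4

w0: forces it.
w1: forces it.
w2: forces it.
w3: forces it.
Worlds forcing the formula: {w0, w1, w2, w3}.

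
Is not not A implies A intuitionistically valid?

No

This is double-negation elimination, which is not intuitionistically valid.
A Kripke countermodel: worlds u, v; order generated by u <= v; atoms true at each world — u:{}; v:{A}.
u does not force not not A implies A: already at u itself, u forces not not A but u does not force A.
u lacks atom A, so u does not force A.
So the root u does not force the formula.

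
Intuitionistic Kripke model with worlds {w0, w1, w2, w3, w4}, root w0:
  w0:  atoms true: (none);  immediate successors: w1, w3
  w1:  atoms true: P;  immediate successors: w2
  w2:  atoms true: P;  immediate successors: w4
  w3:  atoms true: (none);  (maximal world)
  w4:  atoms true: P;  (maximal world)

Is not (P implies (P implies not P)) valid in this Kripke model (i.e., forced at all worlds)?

No

Not every world: w0 does not force not (P implies (P implies not P)).
w0 does not force not (P implies (P implies not P)) since w3 is accessible from w0 and w3 forces P implies (P implies not P).
w3 forces P implies (P implies not P) vacuously: no world accessible from w3 forces the antecedent P.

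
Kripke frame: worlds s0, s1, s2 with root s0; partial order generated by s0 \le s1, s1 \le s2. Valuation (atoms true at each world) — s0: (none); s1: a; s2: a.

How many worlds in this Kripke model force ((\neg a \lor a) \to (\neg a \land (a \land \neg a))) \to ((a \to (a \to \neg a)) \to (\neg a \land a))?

3

s0: forces it.
s1: forces it.
s2: forces it.
Worlds forcing the formula: {s0, s1, s2}.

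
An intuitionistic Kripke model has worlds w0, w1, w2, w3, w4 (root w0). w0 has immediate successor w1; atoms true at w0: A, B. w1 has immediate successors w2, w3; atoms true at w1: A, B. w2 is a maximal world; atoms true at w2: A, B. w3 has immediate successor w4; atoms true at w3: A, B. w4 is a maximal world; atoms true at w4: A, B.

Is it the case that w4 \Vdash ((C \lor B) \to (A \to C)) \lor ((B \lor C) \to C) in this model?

w4 \nVdash ((C \lor B) \to (A \to C)) \lor ((B \lor C) \to C): neither disjunct is forced at w4.
w4 \nVdash (C \lor B) \to (A \to C): already at w4 itself, w4 \Vdash C \lor B but w4 \nVdash A \to C.
w4 \nVdash A \to C: already at w4 itself, w4 \Vdash A but w4 \nVdash C.
w4 lacks atom C, so w4 \nVdash C.

No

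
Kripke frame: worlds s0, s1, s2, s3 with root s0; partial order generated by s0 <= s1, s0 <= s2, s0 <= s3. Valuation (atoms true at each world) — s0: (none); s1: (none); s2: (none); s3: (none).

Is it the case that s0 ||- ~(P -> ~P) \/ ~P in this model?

s0 ||- ~(P -> ~P) \/ ~P via the disjunct ~P.

Yes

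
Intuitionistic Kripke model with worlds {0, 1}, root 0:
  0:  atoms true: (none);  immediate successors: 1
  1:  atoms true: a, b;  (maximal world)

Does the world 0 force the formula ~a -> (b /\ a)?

0 ||- ~a -> (b /\ a) vacuously: no world accessible from 0 forces the antecedent ~a.

Yes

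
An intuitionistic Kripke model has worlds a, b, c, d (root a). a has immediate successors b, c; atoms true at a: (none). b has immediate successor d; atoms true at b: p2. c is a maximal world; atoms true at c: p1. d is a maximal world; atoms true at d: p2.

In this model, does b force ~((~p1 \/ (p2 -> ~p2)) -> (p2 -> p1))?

Yes

b ||- ~((~p1 \/ (p2 -> ~p2)) -> (p2 -> p1)): no world accessible from b forces (~p1 \/ (p2 -> ~p2)) -> (p2 -> p1).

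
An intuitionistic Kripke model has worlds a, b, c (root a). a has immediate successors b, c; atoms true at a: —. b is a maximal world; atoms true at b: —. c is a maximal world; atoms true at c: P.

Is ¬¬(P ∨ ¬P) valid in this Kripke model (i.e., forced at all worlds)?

a ⊩ ¬¬(P ∨ ¬P): no world accessible from a forces ¬(P ∨ ¬P).
Since the root a forces ¬¬(P ∨ ¬P) and forcing is persistent (monotone upward), every world forces it.

Yes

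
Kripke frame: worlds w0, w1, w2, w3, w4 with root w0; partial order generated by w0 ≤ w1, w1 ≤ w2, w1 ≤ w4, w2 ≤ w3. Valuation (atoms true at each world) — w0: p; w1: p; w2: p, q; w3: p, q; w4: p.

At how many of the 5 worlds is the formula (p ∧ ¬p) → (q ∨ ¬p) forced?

w0: forces it.
w1: forces it.
w2: forces it.
w3: forces it.
w4: forces it.
Worlds forcing the formula: {w0, w1, w2, w3, w4}.

5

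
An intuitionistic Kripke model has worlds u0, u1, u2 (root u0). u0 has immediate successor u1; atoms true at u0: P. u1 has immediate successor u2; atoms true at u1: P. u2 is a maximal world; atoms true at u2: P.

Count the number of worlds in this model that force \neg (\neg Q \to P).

u0: does not force it — u0 \nVdash \neg (\neg Q \to P) since u0 is accessible from u0 and u0 \Vdash \neg Q \to P.
u1: does not force it — u1 \nVdash \neg (\neg Q \to P) since u1 is accessible from u1 and u1 \Vdash \neg Q \to P.
u2: does not force it.
Worlds forcing the formula: { }.

0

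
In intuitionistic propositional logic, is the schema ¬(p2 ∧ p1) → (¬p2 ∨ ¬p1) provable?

This is the constructively invalid direction of De Morgan's law for conjunction, which is not intuitionistically valid.
A Kripke countermodel: worlds s0, s1, s2; order generated by s0 ≤ s1, s0 ≤ s2; atoms true at each world — s0:{}; s1:{p2}; s2:{p1}.
s0 ⊮ ¬(p2 ∧ p1) → (¬p2 ∨ ¬p1): already at s0 itself, s0 ⊩ ¬(p2 ∧ p1) but s0 ⊮ ¬p2 ∨ ¬p1.
s0 ⊮ ¬p2 ∨ ¬p1: neither disjunct is forced at s0.
s0 ⊮ ¬p2 since s1 is accessible from s0 and s1 ⊩ p2.
So the root s0 does not force the formula.

No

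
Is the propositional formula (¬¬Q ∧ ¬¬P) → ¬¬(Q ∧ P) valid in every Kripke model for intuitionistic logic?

Yes

This is the distribution of double negation over conjunction, which is intuitionistically derivable.
Assume ¬¬Q, ¬¬P, and ¬(Q ∧ P). From Q we'd get ¬P (since Q ∧ P is refuted), contradicting ¬¬P; so ¬Q, contradicting ¬¬Q.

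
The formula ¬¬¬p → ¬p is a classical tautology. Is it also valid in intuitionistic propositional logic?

This is triple-negation reduction, which is intuitionistically derivable.
Assume ¬¬¬p and suppose p. Then ¬¬p (double-negation introduction), contradicting ¬¬¬p. So ¬p.

Yes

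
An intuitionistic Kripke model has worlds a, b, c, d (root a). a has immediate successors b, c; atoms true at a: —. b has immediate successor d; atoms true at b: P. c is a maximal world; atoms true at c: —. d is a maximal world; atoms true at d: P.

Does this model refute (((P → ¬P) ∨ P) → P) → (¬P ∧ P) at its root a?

a ⊮ (((P → ¬P) ∨ P) → P) → (¬P ∧ P): at the accessible world b, b ⊩ ((P → ¬P) ∨ P) → P but b ⊮ ¬P ∧ P.
b ⊮ ¬P ∧ P since b fails ¬P.
So the root a does not force (((P → ¬P) ∨ P) → P) → (¬P ∧ P); the model is a countermodel.

Yes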